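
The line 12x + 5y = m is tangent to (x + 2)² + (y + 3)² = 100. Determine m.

For a tangent, require d(centre, line) = r = 10.
|12·(−2) + 5·(−3) − m| / √169 = 10
|m − (−39)| = 10·13, so m = 91 or m = −169.

m = −169 or m = 91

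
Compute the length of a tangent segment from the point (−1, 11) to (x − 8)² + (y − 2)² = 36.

3√14

Centre (8, 2), r² = 36. |PO|² = (−9)² + (9)² = 162.
The tangent meets the radius at right angles, so tangent² = |PO|² − r² = 162 − 36 = 126.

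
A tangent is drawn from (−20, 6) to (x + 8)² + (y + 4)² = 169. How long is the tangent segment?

Centre (−8, −4), r² = 169. |PO|² = (−12)² + (10)² = 244.
The tangent meets the radius at right angles, so tangent² = |PO|² − r² = 244 − 169 = 75.

5√3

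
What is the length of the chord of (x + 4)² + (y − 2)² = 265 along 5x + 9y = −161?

√106

From the line, y = (−161 − 5x)/9. Substituting:
106x² + 2438x + 11872 = 0  ⟹  x² + 23x + 112 = 0
x = −7 or x = −16, giving (−7, −14) and (−16, −9).
|(−7, −14) − (−16, −9)| = √((9)² + (−5)²) = √106.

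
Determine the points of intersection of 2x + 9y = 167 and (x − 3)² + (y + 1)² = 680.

(−11, 21) and (25, 13)

Express y = (167 − 2x)/9 and substitute into the circle:
85x² − 1190x − 23375 = 0  ⟹  x² − 14x − 275 = 0
x = 25 or x = −11, giving (25, 13) and (−11, 21).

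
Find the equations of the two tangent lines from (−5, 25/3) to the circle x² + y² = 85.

Let a tangent through (−5, 25/3) have slope m. Its distance from (0, 0) must equal √85:
(5m − (−25/3))² = 85(m² + 1)
54m² − 75m + 14 = 0, so m = 2/9 or m = 7/6.
With m = 2/9: 2x − 9y = −85. With m = 7/6: 7x − 6y = −85.

2x − 9y = −85 and 7x − 6y = −85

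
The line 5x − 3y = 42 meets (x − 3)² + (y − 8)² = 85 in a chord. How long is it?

The distance from (3, 8) to the line is 51/√34, and r² = 85.
Chord = 2√(r² − d²) = 2·√(17/2) = √34.

√34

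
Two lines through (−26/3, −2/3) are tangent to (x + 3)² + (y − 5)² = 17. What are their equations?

x − 4y = −6 and 4x − y = −34

Write the tangent as mx − y + (−2/3 − m·(−26/3)) = 0 and set its distance from the centre to √17:
(17/3m − (17/3))² = 17(m² + 1)
4m² − 17m + 4 = 0, so m = 1/4 or m = 4.
With m = 1/4: x − 4y = −6. With m = 4: 4x − y = −34.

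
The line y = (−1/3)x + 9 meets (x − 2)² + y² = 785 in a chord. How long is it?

Substitute y = (27 − x)/3:
10x² − 90x − 6300 = 0  ⟹  x² − 9x − 630 = 0
x = 30 or x = −21, giving (30, −1) and (−21, 16).
|(30, −1) − (−21, 16)| = √((51)² + (−17)²) = 17√10.

17√10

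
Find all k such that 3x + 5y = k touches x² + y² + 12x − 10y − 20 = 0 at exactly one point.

k = 7 ± 9√34

For a tangent, require d(centre, line) = r = 9.
|3·(−6) + 5·5 − k| / √34 = 9
|k − (7)| = 9√34.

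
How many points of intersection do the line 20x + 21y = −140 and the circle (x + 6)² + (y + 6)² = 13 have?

Substituting the line into the circle gives 841x² + 5852x + 10339 = 0.
Δ = 34245904 − 34780396 = −534492.
No real roots: the line does not meet the circle.

0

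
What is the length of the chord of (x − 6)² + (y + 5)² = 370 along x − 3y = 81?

Substitute y = (−81 + x)/3:
10x² − 240x + 1350 = 0  ⟹  x² − 24x + 135 = 0
x = 15 or x = 9, giving (15, −22) and (9, −24).
|(15, −22) − (9, −24)| = √((6)² + (2)²) = 2√10.

2√10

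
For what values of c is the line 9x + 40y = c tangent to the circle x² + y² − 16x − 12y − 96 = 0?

c = −262 or c = 886

Tangency holds when the distance from the centre (8, 6) to the line equals the radius 14:
|9·8 + 40·6 − c| / √1681 = 14
|c − (312)| = 14·41, so c = 886 or c = −262.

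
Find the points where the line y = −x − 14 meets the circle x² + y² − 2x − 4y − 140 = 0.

From the line, y = −x − 14. Substituting:
2x² + 30x + 112 = 0  ⟹  x² + 15x + 56 = 0
x = −7 or x = −8, giving (−7, −7) and (−8, −6).

(−8, −6) and (−7, −7)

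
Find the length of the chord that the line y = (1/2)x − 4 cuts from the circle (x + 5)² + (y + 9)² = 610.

The distance from (−5, −9) to the line is 5/√5, and r² = 610.
Chord = 2√(r² − d²) = 2·√(605) = 22√5.

22√5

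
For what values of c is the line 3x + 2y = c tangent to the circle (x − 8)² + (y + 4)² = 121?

The line touches the circle iff its distance from (8, −4) is 11:
|3·8 + 2·(−4) − c| / √13 = 11
|c − (16)| = 11√13.

c = 16 ± 11√13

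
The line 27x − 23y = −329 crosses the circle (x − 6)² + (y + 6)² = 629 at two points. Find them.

From the line, y = (329 + 27x)/23. Substituting:
1258x² + 18870x − 95608 = 0  ⟹  x² + 15x − 76 = 0
x = 4 or x = −19, giving (4, 19) and (−19, −8).

(−19, −8) and (4, 19)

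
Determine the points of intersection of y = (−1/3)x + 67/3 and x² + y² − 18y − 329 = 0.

(−11, 26) and (19, 16)

From the line, y = (67 − x)/3. Substituting:
10x² − 80x − 2090 = 0  ⟹  x² − 8x − 209 = 0
x = 19 or x = −11, giving (19, 16) and (−11, 26).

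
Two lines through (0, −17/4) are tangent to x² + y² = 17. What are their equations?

Let a tangent through (0, −17/4) have slope m. Its distance from (0, 0) must equal √17:
[m·(0) − (17/4)]² = 17(m² + 1)
16m² − 1 = 0, so m = 1/4 or m = −1/4.
With m = 1/4: x − 4y = 17. With m = −1/4: x + 4y = −17.

x − 4y = 17 and x + 4y = −17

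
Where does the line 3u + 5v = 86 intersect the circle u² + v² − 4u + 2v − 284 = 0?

From the line, v = (86 − 3u)/5. Substituting:
34u² − 646u + 1156 = 0  ⟹  u² − 19u + 34 = 0
u = 17 or u = 2, giving (17, 7) and (2, 16).

(2, 16) and (17, 7)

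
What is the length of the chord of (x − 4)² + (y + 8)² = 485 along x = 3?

Centre (4, −8), r² = 485. Perpendicular distance d from centre to line = |1| / √1 = 1.
Half the chord is √(r² − d²) = √(484), so the full chord is 44.

44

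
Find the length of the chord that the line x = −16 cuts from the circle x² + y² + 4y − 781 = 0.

46

Centre (0, −2), r² = 785. Perpendicular distance d from centre to line = |16| / √1 = 16.
Half the chord is √(r² − d²) = √(529), so the full chord is 46.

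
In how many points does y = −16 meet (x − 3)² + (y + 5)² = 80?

Substituting the line into the circle gives x² − 6x + 50 = 0.
Discriminant = (−6)² − 4·1·(50) = −164 < 0.
No real roots: the line does not meet the circle.

0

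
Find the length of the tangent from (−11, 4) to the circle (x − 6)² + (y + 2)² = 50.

The centre is (6, −2) and r = 5√2. The square of the distance from P to the centre is 289 + 36 = 325.
The tangent meets the radius at right angles, so tangent² = |PO|² − r² = 325 − 50 = 275.

5√11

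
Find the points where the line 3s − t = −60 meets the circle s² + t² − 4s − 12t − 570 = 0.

(−21, −3) and (−11, 27)

From the line, t = 3s + 60. Substituting:
10s² + 320s + 2310 = 0  ⟹  s² + 32s + 231 = 0
s = −11 or s = −21, giving (−11, 27) and (−21, −3).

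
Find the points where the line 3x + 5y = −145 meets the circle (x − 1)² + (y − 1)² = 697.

(−15, −20) and (−10, −23)

Express y = (−145 − 3x)/5 and substitute into the circle:
34x² + 850x + 5100 = 0  ⟹  x² + 25x + 150 = 0
x = −10 or x = −15, giving (−10, −23) and (−15, −20).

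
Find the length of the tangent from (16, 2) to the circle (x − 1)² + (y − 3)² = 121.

With centre O = (1, 3), |OP|² = 226 and r² = 121.
By the tangent–radius right angle, tangent length = √(|PO|² − r²) = √105.

√105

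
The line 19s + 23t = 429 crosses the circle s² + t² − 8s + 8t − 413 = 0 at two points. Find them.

From the line, t = (429 − 19s)/23. Substituting:
890s² − 24030s + 44500 = 0  ⟹  s² − 27s + 50 = 0
s = 25 or s = 2, giving (25, −2) and (2, 17).

(2, 17) and (25, −2)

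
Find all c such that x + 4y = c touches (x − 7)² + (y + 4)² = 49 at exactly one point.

For a tangent, require d(centre, line) = r = 7.
|1·7 + 4·(−4) − c| / √17 = 7
|c − (−9)| = 7√17.

c = −9 ± 7√17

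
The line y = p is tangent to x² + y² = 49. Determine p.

The line touches the circle iff its distance from (0, 0) is 7:
|0·0 + 1·0 − p| / √1 = 7
|p| = 7, so p = 7 or p = −7.

p = −7 or p = 7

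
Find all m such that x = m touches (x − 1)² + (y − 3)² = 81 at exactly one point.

For a tangent, require d(centre, line) = r = 9.
|1·1 + 0·3 − m| / √1 = 9
|m − (1)| = 9, so m = 10 or m = −8.

m = −8 or m = 10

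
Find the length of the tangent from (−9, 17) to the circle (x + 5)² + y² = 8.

3√33

With centre O = (−5, 0), |OP|² = 305 and r² = 8.
By the tangent–radius right angle, tangent length = √(|PO|² − r²) = √297 = 3√33.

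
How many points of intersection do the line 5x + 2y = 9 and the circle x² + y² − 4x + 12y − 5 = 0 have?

Substituting the line into the circle gives 29x² − 226x + 277 = 0.
Discriminant = (−226)² − 4·29·(277) = 18944 > 0.
Two real roots: the line is a secant.

2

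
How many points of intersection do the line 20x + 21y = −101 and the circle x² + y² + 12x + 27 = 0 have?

Substituting the line into the circle gives 841x² + 9332x + 22108 = 0.
Δ = 87086224 − 74371312 = 12714912.
Two real roots: the line is a secant.

2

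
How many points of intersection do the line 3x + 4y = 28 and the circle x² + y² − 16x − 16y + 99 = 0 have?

0

Substituting the line into the circle gives 25x² − 232x + 576 = 0.
Δ = 53824 − 57600 = −3776.
No real roots: the line does not meet the circle.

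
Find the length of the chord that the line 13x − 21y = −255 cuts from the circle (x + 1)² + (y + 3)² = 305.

From the line, y = (255 + 13x)/21. Substituting:
610x² + 9150x − 32940 = 0  ⟹  x² + 15x − 54 = 0
x = 3 or x = −18, giving (3, 14) and (−18, 1).
|(3, 14) − (−18, 1)| = √((21)² + (13)²) = √610.

√610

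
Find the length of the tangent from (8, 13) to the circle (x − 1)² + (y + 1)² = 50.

The centre is (1, −1) and r = 5√2. The square of the distance from P to the centre is 49 + 196 = 245.
By the tangent–radius right angle, tangent length = √(|PO|² − r²) = √195.

√195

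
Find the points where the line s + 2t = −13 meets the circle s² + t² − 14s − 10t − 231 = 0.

(−9, −2) and (11, −12)

Express t = (−13 − s)/2 and substitute into the circle:
5s² − 10s − 495 = 0  ⟹  s² − 2s − 99 = 0
s = 11 or s = −9, giving (11, −12) and (−9, −2).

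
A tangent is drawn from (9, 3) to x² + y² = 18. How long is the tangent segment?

Centre (0, 0), r² = 18. |PO|² = (9)² + (3)² = 90.
The tangent meets the radius at right angles, so tangent² = |PO|² − r² = 90 − 18 = 72.

6√2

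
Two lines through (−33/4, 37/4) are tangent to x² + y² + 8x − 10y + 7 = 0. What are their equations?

3x − 5y = −71 and 5x − 3y = −69

Write the tangent as mx − y + (37/4 − m·(−33/4)) = 0 and set its distance from the centre to √34:
[m·(17/4) − (−17/4)]² = 34(m² + 1)
15m² − 34m + 15 = 0, so m = 3/5 or m = 5/3.
Through (−33/4, 37/4) these give 3x − 5y = −71 and 5x − 3y = −69.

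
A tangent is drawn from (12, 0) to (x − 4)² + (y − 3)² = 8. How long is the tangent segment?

√65

With centre O = (4, 3), |OP|² = 73 and r² = 8.
The tangent meets the radius at right angles, so tangent² = |PO|² − r² = 73 − 8 = 65.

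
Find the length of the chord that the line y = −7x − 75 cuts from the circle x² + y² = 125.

Express y = −7x − 75 and substitute into the circle:
50x² + 1050x + 5500 = 0  ⟹  x² + 21x + 110 = 0
x = −10 or x = −11, giving (−10, −5) and (−11, 2).
|(−10, −5) − (−11, 2)| = √((1)² + (−7)²) = 5√2.

5√2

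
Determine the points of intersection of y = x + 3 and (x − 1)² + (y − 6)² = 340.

Substitute y = x + 3:
2x² − 8x − 330 = 0  ⟹  x² − 4x − 165 = 0
x = 15 or x = −11, giving (15, 18) and (−11, −8).

(−11, −8) and (15, 18)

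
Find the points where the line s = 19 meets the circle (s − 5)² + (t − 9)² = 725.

The line gives s = 19. Substituting into the circle:
t² − 18t − 448 = 0
t = 32 or t = −14, giving (19, 32) and (19, −14).

(19, −14) and (19, 32)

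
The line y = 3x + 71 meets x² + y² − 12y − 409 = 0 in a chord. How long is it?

3√10

Express y = 3x + 71 and substitute into the circle:
10x² + 390x + 3780 = 0  ⟹  x² + 39x + 378 = 0
x = −18 or x = −21, giving (−18, 17) and (−21, 8).
|(−18, 17) − (−21, 8)| = √((3)² + (9)²) = 3√10.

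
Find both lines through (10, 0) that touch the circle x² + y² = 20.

x − 2y = 10 and x + 2y = 10

A line y − (0) = m(x − (10)) is tangent when its distance from (0, 0) is 2√5:
[m·(−10) − (0)]² = 20(m² + 1)
4m² − 1 = 0, so m = 1/2 or m = −1/2.
Through (10, 0) these give x − 2y = 10 and x + 2y = 10.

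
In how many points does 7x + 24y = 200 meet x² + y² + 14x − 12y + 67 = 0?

Centre (−7, 6), r² = 18. Distance² from centre to line = (−105)²/625 = 441/25.
Since d² < r², the line cuts the circle twice.

2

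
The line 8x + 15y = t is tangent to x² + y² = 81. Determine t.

The line touches the circle iff its distance from (0, 0) is 9:
|8·0 + 15·0 − t| / √289 = 9
|t| = 9·17, so t = 153 or t = −153.

t = −153 or t = 153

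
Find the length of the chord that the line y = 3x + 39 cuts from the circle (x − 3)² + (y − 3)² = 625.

13√10

Centre (3, 3), r² = 625. Perpendicular distance d from centre to line = |45| / √10 = 45/√10.
Chord = 2√(r² − d²) = 2·√(845/2) = 13√10.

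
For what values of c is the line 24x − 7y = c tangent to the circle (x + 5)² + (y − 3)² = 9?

c = −216 or c = −66

For a tangent, require d(centre, line) = r = 3.
|24·(−5) − 7·3 − c| / √625 = 3
|c − (−141)| = 3·25, so c = −66 or c = −216.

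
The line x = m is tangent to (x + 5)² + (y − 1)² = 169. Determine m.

Tangency holds when the distance from the centre (−5, 1) to the line equals the radius 13:
|1·(−5) + 0·1 − m| / √1 = 13
|m − (−5)| = 13, so m = 8 or m = −18.

m = −18 or m = 8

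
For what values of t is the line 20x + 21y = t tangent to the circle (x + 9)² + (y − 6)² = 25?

For a tangent, require d(centre, line) = r = 5.
|20·(−9) + 21·6 − t| / √841 = 5
|t − (−54)| = 5·29, so t = 91 or t = −199.

t = −199 or t = 91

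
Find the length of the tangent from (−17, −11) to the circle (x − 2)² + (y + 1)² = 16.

√445

Centre (2, −1), r² = 16. |PO|² = (−19)² + (−10)² = 461.
By the tangent–radius right angle, tangent length = √(|PO|² − r²) = √445.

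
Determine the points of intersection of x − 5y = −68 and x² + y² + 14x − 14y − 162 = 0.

From the line, y = (68 + x)/5. Substituting:
26x² + 416x − 4186 = 0  ⟹  x² + 16x − 161 = 0
x = 7 or x = −23, giving (7, 15) and (−23, 9).

(−23, 9) and (7, 15)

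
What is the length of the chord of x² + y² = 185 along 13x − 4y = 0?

2√185

The distance from (0, 0) to the line is 0/√185, and r² = 185.
Chord = 2√(r² − d²) = 2·√(185) = 2√185.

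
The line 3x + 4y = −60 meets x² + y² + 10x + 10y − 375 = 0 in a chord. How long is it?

Centre (−5, −5), r² = 425. Perpendicular distance d from centre to line = |25| / √25 = 25/√25.
Half the chord is √(r² − d²) = √(400), so the full chord is 40.

40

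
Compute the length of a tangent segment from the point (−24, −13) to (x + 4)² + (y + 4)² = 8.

√473

Centre (−4, −4), r² = 8. |PO|² = (−20)² + (−9)² = 481.
By the tangent–radius right angle, tangent length = √(|PO|² − r²) = √473.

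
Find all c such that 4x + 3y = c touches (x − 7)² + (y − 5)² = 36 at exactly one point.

c = 13 or c = 73

Tangency holds when the distance from the centre (7, 5) to the line equals the radius 6:
|4·7 + 3·5 − c| / √25 = 6
|c − (43)| = 6·5, so c = 73 or c = 13.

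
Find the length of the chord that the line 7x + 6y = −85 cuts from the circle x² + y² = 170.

2√85

Centre (0, 0), r² = 170. Perpendicular distance d from centre to line = |85| / √85 = 85/√85.
Chord = 2√(r² − d²) = 2·√(85) = 2√85.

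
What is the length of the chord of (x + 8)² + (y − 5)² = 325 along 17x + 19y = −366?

The distance from (−8, 5) to the line is 325/√650, and r² = 325.
Half the chord is √(r² − d²) = √(325/2), so the full chord is 5√26.

5√26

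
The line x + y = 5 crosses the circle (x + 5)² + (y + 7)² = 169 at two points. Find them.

Substitute y = −x + 5:
2x² − 14x = 0  ⟹  x² − 7x = 0
x = 7 or x = 0, giving (7, −2) and (0, 5).

(0, 5) and (7, −2)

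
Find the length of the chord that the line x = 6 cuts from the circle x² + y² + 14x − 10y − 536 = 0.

Centre (−7, 5), r² = 610. Perpendicular distance d from centre to line = |−13| / √1 = 13.
Half the chord is √(r² − d²) = √(441), so the full chord is 42.

42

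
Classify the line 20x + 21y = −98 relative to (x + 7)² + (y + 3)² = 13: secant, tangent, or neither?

Centre (−7, −3), r² = 13. Distance² from centre to line = (−105)²/841 = 11025/841.
Since d² > r², the line lies outside the circle.

neither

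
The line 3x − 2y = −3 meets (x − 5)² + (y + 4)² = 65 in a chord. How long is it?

2√13

The distance from (5, −4) to the line is 26/√13, and r² = 65.
Half the chord is √(r² − d²) = √(13), so the full chord is 2√13.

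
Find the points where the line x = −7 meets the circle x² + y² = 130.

(−7, −9) and (−7, 9)

The line gives x = −7. Substituting into the circle:
y² − 81 = 0
y = 9 or y = −9, giving (−7, 9) and (−7, −9).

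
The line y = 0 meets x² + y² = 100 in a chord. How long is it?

Express y = 0 and substitute into the circle:
x² − 100 = 0
x = 10 or x = −10, giving (10, 0) and (−10, 0).
Chord length = distance between (10, 0) and (−10, 0) = √400 = 20.

20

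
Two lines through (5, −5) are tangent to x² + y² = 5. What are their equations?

Write the tangent as mx − y + (−5 − m·(5)) = 0 and set its distance from the centre to √5:
(−5m − (5))² = 5(m² + 1)
2m² + 5m + 2 = 0, so m = −2 or m = −1/2.
With m = −2: 2x + y = 5. With m = −1/2: x + 2y = −5.

2x + y = 5 and x + 2y = −5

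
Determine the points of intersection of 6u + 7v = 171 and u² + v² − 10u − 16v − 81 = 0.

Express v = (171 − 6u)/7 and substitute into the circle:
85u² − 1870u + 6120 = 0  ⟹  u² − 22u + 72 = 0
u = 18 or u = 4, giving (18, 9) and (4, 21).

(4, 21) and (18, 9)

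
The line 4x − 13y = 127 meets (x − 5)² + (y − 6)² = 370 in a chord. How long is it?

2√185

Express y = (−127 + 4x)/13 and substitute into the circle:
185x² − 3330x − 16280 = 0  ⟹  x² − 18x − 88 = 0
x = 22 or x = −4, giving (22, −3) and (−4, −11).
|(22, −3) − (−4, −11)| = √((26)² + (8)²) = 2√185.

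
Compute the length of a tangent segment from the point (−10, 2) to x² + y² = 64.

2√10

With centre O = (0, 0), |OP|² = 104 and r² = 64.
The tangent meets the radius at right angles, so tangent² = |PO|² − r² = 104 − 64 = 40.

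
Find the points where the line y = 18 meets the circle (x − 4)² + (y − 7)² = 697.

Express y = 18 and substitute into the circle:
x² − 8x − 560 = 0
x = 28 or x = −20, giving (28, 18) and (−20, 18).

(−20, 18) and (28, 18)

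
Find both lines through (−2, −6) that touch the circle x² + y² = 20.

A line y − (−6) = m(x − (−2)) is tangent when its distance from (0, 0) is 2√5:
(2m − (6))² = 20(m² + 1)
2m² + 3m − 2 = 0, so m = 1/2 or m = −2.
With m = 1/2: x − 2y = 10. With m = −2: 2x + y = −10.

x − 2y = 10 and 2x + y = −10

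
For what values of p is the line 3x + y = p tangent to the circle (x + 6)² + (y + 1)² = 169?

p = −19 ± 13√10

For a tangent, require d(centre, line) = r = 13.
|3·(−6) + 1·(−1) − p| / √10 = 13
|p − (−19)| = 13√10.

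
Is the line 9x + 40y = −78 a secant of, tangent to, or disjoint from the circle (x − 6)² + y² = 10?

disjoint

d² = (9·6 + 40·0 − (−78))²/1681 = 17424/1681; r² = 10.
Since d² > r², the line lies outside the circle.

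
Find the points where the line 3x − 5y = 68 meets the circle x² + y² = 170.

(1, −13) and (11, −7)

Substitute y = (−68 + 3x)/5:
34x² − 408x + 374 = 0  ⟹  x² − 12x + 11 = 0
x = 11 or x = 1, giving (11, −7) and (1, −13).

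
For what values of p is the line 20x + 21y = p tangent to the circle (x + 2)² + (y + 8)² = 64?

p = −440 or p = 24

The line touches the circle iff its distance from (−2, −8) is 8:
|20·(−2) + 21·(−8) − p| / √841 = 8
|p − (−208)| = 8·29, so p = 24 or p = −440.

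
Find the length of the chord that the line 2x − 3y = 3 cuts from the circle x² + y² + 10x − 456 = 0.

12√13

Substitute y = (−3 + 2x)/3:
13x² + 78x − 4095 = 0  ⟹  x² + 6x − 315 = 0
x = 15 or x = −21, giving (15, 9) and (−21, −15).
Chord length = distance between (15, 9) and (−21, −15) = √1872 = 12√13.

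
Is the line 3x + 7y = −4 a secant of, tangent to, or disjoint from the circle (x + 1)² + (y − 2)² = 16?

Centre (−1, 2), r² = 16. Distance² from centre to line = (15)²/58 = 225/58.
Since d² < r², the line cuts the circle twice.

secant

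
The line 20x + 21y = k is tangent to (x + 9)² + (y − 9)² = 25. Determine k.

Tangency holds when the distance from the centre (−9, 9) to the line equals the radius 5:
|20·(−9) + 21·9 − k| / √841 = 5
|k − (9)| = 5·29, so k = 154 or k = −136.

k = −136 or k = 154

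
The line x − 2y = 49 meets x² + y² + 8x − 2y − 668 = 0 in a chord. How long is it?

Centre (−4, 1), r² = 685. Perpendicular distance d from centre to line = |−55| / √5 = 55/√5.
Chord = 2√(r² − d²) = 2·√(80) = 8√5.

8√5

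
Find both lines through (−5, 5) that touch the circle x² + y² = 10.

Write the tangent as mx − y + (5 − m·(−5)) = 0 and set its distance from the centre to √10:
(5m − (−5))² = 10(m² + 1)
3m² + 10m + 3 = 0, so m = −3 or m = −1/3.
With m = −3: 3x + y = −10. With m = −1/3: x + 3y = 10.

3x + y = −10 and x + 3y = 10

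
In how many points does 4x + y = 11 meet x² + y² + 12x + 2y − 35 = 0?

Substituting the line into the circle gives 17x² − 84x + 108 = 0.
Discriminant = (−84)² − 4·17·(108) = −288 < 0.
No real roots: the line does not meet the circle.

0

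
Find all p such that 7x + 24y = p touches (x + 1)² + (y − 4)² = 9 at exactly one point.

Tangency holds when the distance from the centre (−1, 4) to the line equals the radius 3:
|7·(−1) + 24·4 − p| / √625 = 3
|p − (89)| = 3·25, so p = 164 or p = 14.

p = 14 or p = 164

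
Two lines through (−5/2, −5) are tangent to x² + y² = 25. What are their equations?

Let a tangent through (−5/2, −5) have slope m. Its distance from (0, 0) must equal 5:
[m·(5/2) − (5)]² = 25(m² + 1)
3m² + 4m = 0, so m = −4/3 or m = 0.
With m = −4/3: 4x + 3y = −25. With m = 0: y = −5.

4x + 3y = −25 and y = −5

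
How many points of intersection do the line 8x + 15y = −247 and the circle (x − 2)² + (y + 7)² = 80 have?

Centre (2, −7), r² = 80. Distance² from centre to line = (158)²/289 = 24964/289.
Since d² > r², the line lies outside the circle.

0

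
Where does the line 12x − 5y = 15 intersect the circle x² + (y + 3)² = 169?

Substitute y = (−15 + 12x)/5:
169x² − 4225 = 0  ⟹  x² − 25 = 0
x = 5 or x = −5, giving (5, 9) and (−5, −15).

(−5, −15) and (5, 9)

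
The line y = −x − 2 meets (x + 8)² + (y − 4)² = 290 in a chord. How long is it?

Substitute y = −x − 2:
2x² + 28x − 190 = 0  ⟹  x² + 14x − 95 = 0
x = 5 or x = −19, giving (5, −7) and (−19, 17).
|(5, −7) − (−19, 17)| = √((24)² + (−24)²) = 24√2.

24√2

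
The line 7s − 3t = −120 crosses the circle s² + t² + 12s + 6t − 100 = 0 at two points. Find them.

From the line, t = (120 + 7s)/3. Substituting:
58s² + 1914s + 15660 = 0  ⟹  s² + 33s + 270 = 0
s = −15 or s = −18, giving (−15, 5) and (−18, −2).

(−18, −2) and (−15, 5)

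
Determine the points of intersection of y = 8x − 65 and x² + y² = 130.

Express y = 8x − 65 and substitute into the circle:
65x² − 1040x + 4095 = 0  ⟹  x² − 16x + 63 = 0
x = 9 or x = 7, giving (9, 7) and (7, −9).

(7, −9) and (9, 7)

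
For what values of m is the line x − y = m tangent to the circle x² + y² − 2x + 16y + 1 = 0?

Tangency holds when the distance from the centre (1, −8) to the line equals the radius 8:
|1·1 − 1·(−8) − m| / √2 = 8
|m − (9)| = 8√2.

m = 9 ± 8√2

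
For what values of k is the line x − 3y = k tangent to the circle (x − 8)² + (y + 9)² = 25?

For a tangent, require d(centre, line) = r = 5.
|1·8 − 3·(−9) − k| / √10 = 5
|k − (35)| = 5√10.

k = 35 ± 5√10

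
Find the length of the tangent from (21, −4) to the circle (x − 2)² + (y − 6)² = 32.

√429

Centre (2, 6), r² = 32. |PO|² = (19)² + (−10)² = 461.
The tangent meets the radius at right angles, so tangent² = |PO|² − r² = 461 − 32 = 429.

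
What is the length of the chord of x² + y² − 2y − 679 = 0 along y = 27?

Centre (0, 1), r² = 680. Perpendicular distance d from centre to line = |−26| / √1 = 26.
Chord = 2√(r² − d²) = 2·√(4) = 4.

4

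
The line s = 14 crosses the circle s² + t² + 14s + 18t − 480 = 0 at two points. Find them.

The line gives s = 14. Substituting into the circle:
t² + 18t − 88 = 0
t = 4 or t = −22, giving (14, 4) and (14, −22).

(14, −22) and (14, 4)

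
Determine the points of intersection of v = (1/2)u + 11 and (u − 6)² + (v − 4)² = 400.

From the line, v = (22 + u)/2. Substituting:
5u² − 20u − 1260 = 0  ⟹  u² − 4u − 252 = 0
u = 18 or u = −14, giving (18, 20) and (−14, 4).

(−14, 4) and (18, 20)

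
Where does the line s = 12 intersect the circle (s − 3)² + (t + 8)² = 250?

The line gives s = 12. Substituting into the circle:
t² + 16t − 105 = 0
t = 5 or t = −21, giving (12, 5) and (12, −21).

(12, −21) and (12, 5)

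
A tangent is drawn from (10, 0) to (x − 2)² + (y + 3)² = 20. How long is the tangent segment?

Centre (2, −3), r² = 20. |PO|² = (8)² + (3)² = 73.
By the tangent–radius right angle, tangent length = √(|PO|² − r²) = √53.

√53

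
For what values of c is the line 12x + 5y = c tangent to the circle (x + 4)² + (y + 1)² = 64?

c = −157 or c = 51

The line touches the circle iff its distance from (−4, −1) is 8:
|12·(−4) + 5·(−1) − c| / √169 = 8
|c − (−53)| = 8·13, so c = 51 or c = −157.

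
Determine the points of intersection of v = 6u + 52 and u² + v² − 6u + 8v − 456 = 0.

(−12, −20) and (−6, 16)

Express v = 6u + 52 and substitute into the circle:
37u² + 666u + 2664 = 0  ⟹  u² + 18u + 72 = 0
u = −6 or u = −12, giving (−6, 16) and (−12, −20).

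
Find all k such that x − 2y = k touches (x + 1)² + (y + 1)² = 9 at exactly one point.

The line touches the circle iff its distance from (−1, −1) is 3:
|1·(−1) − 2·(−1) − k| / √5 = 3
|k − (1)| = 3√5.

k = 1 ± 3√5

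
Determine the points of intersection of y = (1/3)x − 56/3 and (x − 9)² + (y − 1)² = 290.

(8, −16) and (20, −12)

Express y = (−56 + x)/3 and substitute into the circle:
10x² − 280x + 1600 = 0  ⟹  x² − 28x + 160 = 0
x = 20 or x = 8, giving (20, −12) and (8, −16).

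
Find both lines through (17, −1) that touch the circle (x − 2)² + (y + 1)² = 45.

x − 2y = 19 and x + 2y = 15

Write the tangent as mx − y + (−1 − m·(17)) = 0 and set its distance from the centre to 3√5:
[m·(−15) − (0)]² = 45(m² + 1)
4m² − 1 = 0, so m = 1/2 or m = −1/2.
With m = 1/2: x − 2y = 19. With m = −1/2: x + 2y = 15.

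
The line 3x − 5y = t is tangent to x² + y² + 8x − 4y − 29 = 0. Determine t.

For a tangent, require d(centre, line) = r = 7.
|3·(−4) − 5·2 − t| / √34 = 7
|t − (−22)| = 7√34.

t = −22 ± 7√34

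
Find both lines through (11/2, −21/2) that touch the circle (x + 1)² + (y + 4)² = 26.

Write the tangent as mx − y + (−21/2 − m·(11/2)) = 0 and set its distance from the centre to √26:
[m·(−13/2) − (13/2)]² = 26(m² + 1)
5m² + 26m + 5 = 0, so m = −1/5 or m = −5.
With m = −1/5: x + 5y = −47. With m = −5: 5x + y = 17.

x + 5y = −47 and 5x + y = 17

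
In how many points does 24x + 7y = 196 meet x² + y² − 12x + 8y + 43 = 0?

0

Substituting the line into the circle gives 625x² − 11340x + 51499 = 0.
Discriminant = (−11340)² − 4·625·(51499) = −151900 < 0.
No real roots: the line does not meet the circle.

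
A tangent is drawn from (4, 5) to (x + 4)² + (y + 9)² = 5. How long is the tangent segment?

√255

Centre (−4, −9), r² = 5. |PO|² = (8)² + (14)² = 260.
The tangent meets the radius at right angles, so tangent² = |PO|² − r² = 260 − 5 = 255.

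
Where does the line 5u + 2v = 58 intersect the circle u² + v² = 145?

(8, 9) and (12, −1)

Substitute v = (58 − 5u)/2:
29u² − 580u + 2784 = 0  ⟹  u² − 20u + 96 = 0
u = 12 or u = 8, giving (12, −1) and (8, 9).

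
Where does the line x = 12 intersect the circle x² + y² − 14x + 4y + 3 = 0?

The line gives x = 12. Substituting into the circle:
y² + 4y − 21 = 0
y = 3 or y = −7, giving (12, 3) and (12, −7).

(12, −7) and (12, 3)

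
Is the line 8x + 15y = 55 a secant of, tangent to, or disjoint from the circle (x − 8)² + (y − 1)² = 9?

Centre (8, 1), r² = 9. Distance² from centre to line = (24)²/289 = 576/289.
Since d² < r², the line cuts the circle twice.

secant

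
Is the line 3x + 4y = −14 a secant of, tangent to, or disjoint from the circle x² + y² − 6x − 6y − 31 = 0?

Centre (3, 3), r² = 49. Distance² from centre to line = (35)²/25 = 49.
Since d² = r², the line is tangent.

tangent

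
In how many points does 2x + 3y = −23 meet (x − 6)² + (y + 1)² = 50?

Centre (6, −1), r² = 50. Distance² from centre to line = (32)²/13 = 1024/13.
Since d² > r², the line lies outside the circle.

0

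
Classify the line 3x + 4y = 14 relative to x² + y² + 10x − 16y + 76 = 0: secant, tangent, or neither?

Substituting the line into the circle gives 25x² + 268x + 516 = 0.
Discriminant = (268)² − 4·25·(516) = 20224 > 0.
Two real roots: the line is a secant.

secant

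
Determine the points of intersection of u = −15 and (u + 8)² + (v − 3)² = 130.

(−15, −6) and (−15, 12)

The line gives u = −15. Substituting into the circle:
v² − 6v − 72 = 0
v = 12 or v = −6, giving (−15, 12) and (−15, −6).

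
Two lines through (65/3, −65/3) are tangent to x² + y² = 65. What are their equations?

Write the tangent as mx − y + (−65/3 − m·(65/3)) = 0 and set its distance from the centre to √65:
(−65/3m − (65/3))² = 65(m² + 1)
28m² + 65m + 28 = 0, so m = −4/7 or m = −7/4.
With m = −4/7: 4x + 7y = −65. With m = −7/4: 7x + 4y = 65.

4x + 7y = −65 and 7x + 4y = 65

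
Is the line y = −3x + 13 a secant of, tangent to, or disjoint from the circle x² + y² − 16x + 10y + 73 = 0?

Centre (8, −5), r² = 16. Distance² from centre to line = (6)²/10 = 18/5.
Since d² < r², the line cuts the circle twice.

secant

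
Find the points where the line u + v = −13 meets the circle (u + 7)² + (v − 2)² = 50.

From the line, v = −u − 13. Substituting:
2u² + 44u + 224 = 0  ⟹  u² + 22u + 112 = 0
u = −8 or u = −14, giving (−8, −5) and (−14, 1).

(−14, 1) and (−8, −5)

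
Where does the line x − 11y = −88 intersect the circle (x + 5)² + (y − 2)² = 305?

Express y = (88 + x)/11 and substitute into the circle:
122x² + 1342x − 29524 = 0  ⟹  x² + 11x − 242 = 0
x = 11 or x = −22, giving (11, 9) and (−22, 6).

(−22, 6) and (11, 9)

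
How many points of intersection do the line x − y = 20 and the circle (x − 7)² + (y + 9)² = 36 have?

2

Centre (7, −9), r² = 36. Distance² from centre to line = (−4)²/2 = 8.
Since d² < r², the line cuts the circle twice.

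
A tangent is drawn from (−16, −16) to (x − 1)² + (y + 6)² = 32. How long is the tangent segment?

With centre O = (1, −6), |OP|² = 389 and r² = 32.
By the tangent–radius right angle, tangent length = √(|PO|² − r²) = √357.

√357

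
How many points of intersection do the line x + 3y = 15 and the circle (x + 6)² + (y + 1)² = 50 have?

Substituting the line into the circle gives 10x² + 72x + 198 = 0.
Δ = 5184 − 7920 = −2736.
No real roots: the line does not meet the circle.

0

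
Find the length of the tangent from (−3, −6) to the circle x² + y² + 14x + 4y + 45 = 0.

Centre (−7, −2), r² = 8. |PO|² = (4)² + (−4)² = 32.
The tangent meets the radius at right angles, so tangent² = |PO|² − r² = 32 − 8 = 24.

2√6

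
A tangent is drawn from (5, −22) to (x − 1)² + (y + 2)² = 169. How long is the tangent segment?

With centre O = (1, −2), |OP|² = 416 and r² = 169.
Power of the point: PT² = |PO|² − r² = 247, so PT = √247.

√247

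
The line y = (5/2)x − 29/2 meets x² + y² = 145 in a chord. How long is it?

4√29

The distance from (0, 0) to the line is 29/√29, and r² = 145.
Half the chord is √(r² − d²) = √(116), so the full chord is 4√29.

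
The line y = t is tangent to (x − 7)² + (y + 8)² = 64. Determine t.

For a tangent, require d(centre, line) = r = 8.
|0·7 + 1·(−8) − t| / √1 = 8
|t − (−8)| = 8, so t = 0 or t = −16.

t = −16 or t = 0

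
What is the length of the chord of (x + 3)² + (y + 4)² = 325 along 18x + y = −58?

10√13

Centre (−3, −4), r² = 325. Perpendicular distance d from centre to line = |0| / √325 = 0/√325.
Chord = 2√(r² − d²) = 2·√(325) = 10√13.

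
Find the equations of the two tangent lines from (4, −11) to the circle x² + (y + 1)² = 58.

3x + 7y = −65 and 7x − 3y = 61

Write the tangent as mx − y + (−11 − m·(4)) = 0 and set its distance from the centre to √58:
(−4m − (10))² = 58(m² + 1)
21m² − 40m − 21 = 0, so m = −3/7 or m = 7/3.
With m = −3/7: 3x + 7y = −65. With m = 7/3: 7x − 3y = 61.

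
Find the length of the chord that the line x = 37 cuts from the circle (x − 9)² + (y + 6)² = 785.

The line gives x = 37. Substituting into the circle:
y² + 12y + 35 = 0
y = −5 or y = −7, giving (37, −5) and (37, −7).
Chord length = distance between (37, −5) and (37, −7) = √4 = 2.

2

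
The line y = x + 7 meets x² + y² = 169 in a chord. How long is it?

17√2

Substitute y = x + 7:
2x² + 14x − 120 = 0  ⟹  x² + 7x − 60 = 0
x = 5 or x = −12, giving (5, 12) and (−12, −5).
Chord length = distance between (5, 12) and (−12, −5) = √578 = 17√2.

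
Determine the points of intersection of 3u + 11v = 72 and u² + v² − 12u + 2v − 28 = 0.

(2, 6) and (13, 3)

Substitute v = (72 − 3u)/11:
130u² − 1950u + 3380 = 0  ⟹  u² − 15u + 26 = 0
u = 13 or u = 2, giving (13, 3) and (2, 6).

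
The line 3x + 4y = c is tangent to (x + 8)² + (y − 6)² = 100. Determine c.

c = −50 or c = 50

For a tangent, require d(centre, line) = r = 10.
|3·(−8) + 4·6 − c| / √25 = 10
|c| = 10·5, so c = 50 or c = −50.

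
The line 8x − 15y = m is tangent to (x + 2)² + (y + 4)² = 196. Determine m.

For a tangent, require d(centre, line) = r = 14.
|8·(−2) − 15·(−4) − m| / √289 = 14
|m − (44)| = 14·17, so m = 282 or m = −194.

m = −194 or m = 282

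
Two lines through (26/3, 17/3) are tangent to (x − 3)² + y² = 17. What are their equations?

Let a tangent through (26/3, 17/3) have slope m. Its distance from (3, 0) must equal √17:
(−17/3m − (−17/3))² = 17(m² + 1)
4m² − 17m + 4 = 0, so m = 1/4 or m = 4.
With m = 1/4: x − 4y = −14. With m = 4: 4x − y = 29.

x − 4y = −14 and 4x − y = 29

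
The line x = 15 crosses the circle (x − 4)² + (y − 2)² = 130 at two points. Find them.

The line gives x = 15. Substituting into the circle:
y² − 4y − 5 = 0
y = 5 or y = −1, giving (15, 5) and (15, −1).

(15, −1) and (15, 5)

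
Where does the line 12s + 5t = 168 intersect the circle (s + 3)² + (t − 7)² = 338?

From the line, t = (168 − 12s)/5. Substituting:
169s² − 3042s + 9464 = 0  ⟹  s² − 18s + 56 = 0
s = 14 or s = 4, giving (14, 0) and (4, 24).

(4, 24) and (14, 0)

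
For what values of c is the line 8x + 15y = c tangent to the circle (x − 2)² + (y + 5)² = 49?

c = −178 or c = 60

For a tangent, require d(centre, line) = r = 7.
|8·2 + 15·(−5) − c| / √289 = 7
|c − (−59)| = 7·17, so c = 60 or c = −178.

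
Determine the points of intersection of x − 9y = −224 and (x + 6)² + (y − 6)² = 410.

From the line, y = (224 + x)/9. Substituting:
82x² + 1312x − 1394 = 0  ⟹  x² + 16x − 17 = 0
x = 1 or x = −17, giving (1, 25) and (−17, 23).

(−17, 23) and (1, 25)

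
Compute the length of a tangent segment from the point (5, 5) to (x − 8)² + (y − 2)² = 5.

Centre (8, 2), r² = 5. |PO|² = (−3)² + (3)² = 18.
By the tangent–radius right angle, tangent length = √(|PO|² − r²) = √13.

√13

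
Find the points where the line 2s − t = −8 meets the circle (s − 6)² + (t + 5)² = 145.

(−6, −4) and (−2, 4)

From the line, t = 2s + 8. Substituting:
5s² + 40s + 60 = 0  ⟹  s² + 8s + 12 = 0
s = −2 or s = −6, giving (−2, 4) and (−6, −4).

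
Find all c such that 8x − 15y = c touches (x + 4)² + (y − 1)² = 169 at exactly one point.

c = −268 or c = 174

For a tangent, require d(centre, line) = r = 13.
|8·(−4) − 15·1 − c| / √289 = 13
|c − (−47)| = 13·17, so c = 174 or c = −268.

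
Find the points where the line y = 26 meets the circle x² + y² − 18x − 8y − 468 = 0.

(0, 26) and (18, 26)

Substitute y = 26:
x² − 18x = 0
x = 18 or x = 0, giving (18, 26) and (0, 26).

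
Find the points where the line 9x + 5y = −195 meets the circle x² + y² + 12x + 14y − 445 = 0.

Substitute y = (−195 − 9x)/5:
106x² + 3180x + 13250 = 0  ⟹  x² + 30x + 125 = 0
x = −5 or x = −25, giving (−5, −30) and (−25, 6).

(−25, 6) and (−5, −30)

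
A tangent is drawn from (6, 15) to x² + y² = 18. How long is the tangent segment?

The centre is (0, 0) and r = 3√2. The square of the distance from P to the centre is 36 + 225 = 261.
By the tangent–radius right angle, tangent length = √(|PO|² − r²) = √243 = 9√3.

9√3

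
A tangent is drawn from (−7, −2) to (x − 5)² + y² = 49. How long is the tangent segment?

3√11

The centre is (5, 0) and r = 7. The square of the distance from P to the centre is 144 + 4 = 148.
Power of the point: PT² = |PO|² − r² = 99, so PT = 3√11.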